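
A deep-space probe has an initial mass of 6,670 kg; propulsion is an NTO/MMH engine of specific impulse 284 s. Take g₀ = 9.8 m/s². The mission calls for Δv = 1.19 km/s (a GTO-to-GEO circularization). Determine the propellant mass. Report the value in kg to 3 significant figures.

v_e = Isp · g₀ = 284 × 9.8 = 2783.2 m/s.
Rocket equation: m₀/m_f = exp(Δv / v_e) = exp(1190 / 2783.2) = exp(0.4276) = 1.5335.
m_f = 6,670 / 1.5335 = 4,349.53 kg, so propellant = m₀ − m_f = 6,670 − 4,349.53 = 2,320.47 kg.

propellant mass ≈ 2320 kg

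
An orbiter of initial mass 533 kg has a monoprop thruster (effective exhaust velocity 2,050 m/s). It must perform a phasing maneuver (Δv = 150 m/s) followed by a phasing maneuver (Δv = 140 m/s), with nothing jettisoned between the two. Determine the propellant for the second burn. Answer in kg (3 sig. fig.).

After the first burn: m = 533 × exp(−150/2050.0) = 533 × 0.92944 = 495.392 kg.
After the second burn: m = 495.392 × exp(−140/2050.0) = 495.392 × 0.93399 = 462.691 kg.
Second-burn propellant = 495.392 − 462.691 = 32.701 kg.

propellant for the second burn ≈ 32.7 kg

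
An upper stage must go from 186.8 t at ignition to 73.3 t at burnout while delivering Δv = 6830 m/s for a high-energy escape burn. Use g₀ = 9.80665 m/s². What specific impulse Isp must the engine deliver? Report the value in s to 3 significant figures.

ln(m₀/m_f) = ln(186800/73300) = ln(2.548) = 0.9355.
By the Tsiolkovsky rocket equation, v_e = Δv / ln(m₀/m_f) = 6830 / 0.9355 = 7301.1 m/s.
Isp = v_e / g₀ = 7301.1 / 9.80665 = 744.5 s.

Isp ≈ 745 s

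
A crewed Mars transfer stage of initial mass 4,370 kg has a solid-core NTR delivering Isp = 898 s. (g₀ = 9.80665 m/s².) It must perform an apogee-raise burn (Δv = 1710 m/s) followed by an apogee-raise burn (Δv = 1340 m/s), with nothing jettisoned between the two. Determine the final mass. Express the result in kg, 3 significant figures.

v_e = Isp · g₀ = 898 × 9.80665 = 8806.4 m/s.
After the first burn: m = 4370 × exp(−1710/8806.4) = 4370 × 0.82351 = 3,598.74 kg.
After the second burn: m = 3,598.74 × exp(−1340/8806.4) = 3,598.74 × 0.85885 = 3,090.78 kg.

final mass ≈ 3090 kg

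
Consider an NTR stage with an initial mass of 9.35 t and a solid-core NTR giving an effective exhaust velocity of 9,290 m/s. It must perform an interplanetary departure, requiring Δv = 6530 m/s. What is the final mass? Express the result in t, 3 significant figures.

final mass ≈ 4.63 t

m₀/m_f = exp(Δv / v_e) = exp(6530 / 9290.0) = exp(0.7029) = 2.0196.
m_f = m₀ / 2.0196 = 9.35 / 2.0196 = 4.62963 t.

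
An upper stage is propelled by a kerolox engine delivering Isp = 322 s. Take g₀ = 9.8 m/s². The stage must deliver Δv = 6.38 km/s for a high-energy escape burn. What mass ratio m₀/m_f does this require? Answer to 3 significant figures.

mass ratio ≈ 7.55

v_e = Isp · g₀ = 322 × 9.8 = 3155.6 m/s.
From the ideal rocket equation, m₀/m_f = exp(Δv / v_e) = exp(6380 / 3155.6) = exp(2.0218) = 7.5519.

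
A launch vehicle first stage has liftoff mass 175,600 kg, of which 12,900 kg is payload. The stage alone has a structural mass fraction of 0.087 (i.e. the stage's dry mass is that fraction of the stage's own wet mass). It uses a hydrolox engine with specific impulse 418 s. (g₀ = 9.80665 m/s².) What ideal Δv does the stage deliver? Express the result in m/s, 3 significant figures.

Stage wet mass = m₀ − payload = 175,600 − 12,900 = 162,700 kg.
Stage dry mass = ε × stage wet mass = 0.087 × 162,700 = 14,154.9 kg.
Burnout mass m_f = stage dry + payload = 14,154.9 + 12,900 = 27,054.9 kg.
v_e = Isp · g₀ = 418 × 9.80665 = 4099.2 m/s.
Δv = v_e · ln(175,600/27,054.9) = 4099.2 × ln(6.491) = 4099.2 × 1.8703 ≈ 7667 m/s.

Δv ≈ 7670 m/s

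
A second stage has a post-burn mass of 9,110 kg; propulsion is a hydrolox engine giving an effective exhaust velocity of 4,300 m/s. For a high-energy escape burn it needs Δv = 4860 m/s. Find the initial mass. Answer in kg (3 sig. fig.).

From the ideal rocket equation, m₀/m_f = exp(Δv / v_e) = exp(4860 / 4300.0) = exp(1.1302) = 3.0964.
m₀ = m_f × 3.0964 = 9,110 × 3.0964 = 28,208.2 kg.

initial mass ≈ 28200 kg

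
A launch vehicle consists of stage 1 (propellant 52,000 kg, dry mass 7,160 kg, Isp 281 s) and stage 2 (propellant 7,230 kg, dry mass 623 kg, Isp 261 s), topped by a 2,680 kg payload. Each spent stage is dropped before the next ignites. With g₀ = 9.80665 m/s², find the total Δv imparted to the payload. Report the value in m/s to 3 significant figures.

Δv ≈ 6750 m/s

Ignition mass of stage 1 = 52,000+7,160 + 7,230+623 + 2,680 = 69,693 kg.
Stage 1: m₀ = 69,693 kg, m_f = 69,693 − 52,000 = 17,693 kg; Δv = 281×9.80665×ln(3.939) = 2755.7×1.3709 ≈ 3778 m/s.
Stage 2: m₀ = 10,533 kg, m_f = 10,533 − 7,230 = 3,303 kg; Δv = 261×9.80665×ln(3.189) = 2559.5×1.1597 ≈ 2968 m/s.
Total Δv = 3778 + 2968 = 6746 m/s.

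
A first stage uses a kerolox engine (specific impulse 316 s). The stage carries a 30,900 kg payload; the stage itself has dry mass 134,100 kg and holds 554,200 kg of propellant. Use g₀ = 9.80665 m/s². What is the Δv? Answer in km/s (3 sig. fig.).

v_e = Isp · g₀ = 316 × 9.80665 = 3098.9 m/s.
m₀ = payload + dry + propellant = 30,900 + 134,100 + 554,200 = 719,200 kg.
m_f = payload + dry = 30,900 + 134,100 = 165,000 kg.
Rocket equation: Δv = v_e · ln(m₀/m_f) = 3098.9 × ln(4.359) = 3098.9 × 1.4722 ≈ 4562.2 m/s.

Δv ≈ 4.56 km/s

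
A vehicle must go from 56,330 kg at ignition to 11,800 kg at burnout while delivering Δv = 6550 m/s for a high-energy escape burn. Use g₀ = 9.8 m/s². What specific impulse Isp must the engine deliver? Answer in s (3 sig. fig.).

Isp ≈ 428 s

ln(m₀/m_f) = ln(56330/11800) = ln(4.774) = 1.5631.
From the ideal rocket equation, v_e = Δv / ln(m₀/m_f) = 6550 / 1.5631 = 4190.3 m/s.
Isp = v_e / g₀ = 4190.3 / 9.8 = 427.6 s.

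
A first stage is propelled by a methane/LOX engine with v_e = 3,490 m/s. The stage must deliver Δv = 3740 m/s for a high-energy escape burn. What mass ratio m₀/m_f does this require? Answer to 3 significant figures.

mass ratio ≈ 2.92

m₀/m_f = exp(Δv / v_e) = exp(3740 / 3490.0) = exp(1.0716) = 2.9201.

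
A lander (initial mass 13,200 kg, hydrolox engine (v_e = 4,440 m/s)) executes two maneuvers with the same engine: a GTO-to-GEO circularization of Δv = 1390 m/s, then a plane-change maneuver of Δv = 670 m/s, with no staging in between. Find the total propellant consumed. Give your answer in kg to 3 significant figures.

After the first burn: m = 13200 × exp(−1390/4440.0) = 13200 × 0.73120 = 9,651.84 kg.
After the second burn: m = 9,651.84 × exp(−670/4440.0) = 9,651.84 × 0.85993 = 8,299.91 kg.
Total propellant = m₀ − m_final = 13200 − 8,299.91 = 4,900.09 kg.

total propellant consumed ≈ 4900 kg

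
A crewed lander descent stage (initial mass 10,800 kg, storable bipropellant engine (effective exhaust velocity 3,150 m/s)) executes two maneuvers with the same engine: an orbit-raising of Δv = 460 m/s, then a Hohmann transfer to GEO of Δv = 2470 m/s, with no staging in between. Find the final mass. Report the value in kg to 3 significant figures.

final mass ≈ 4260 kg

After the first burn: m = 10800 × exp(−460/3150.0) = 10800 × 0.86413 = 9,332.6 kg.
After the second burn: m = 9,332.6 × exp(−2470/3150.0) = 9,332.6 × 0.45652 = 4,260.52 kg.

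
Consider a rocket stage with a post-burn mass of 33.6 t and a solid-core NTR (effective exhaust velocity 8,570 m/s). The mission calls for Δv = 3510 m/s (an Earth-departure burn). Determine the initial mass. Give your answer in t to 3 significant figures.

Rocket equation: m₀/m_f = exp(Δv / v_e) = exp(3510 / 8570.0) = exp(0.4096) = 1.5062.
m₀ = m_f × 1.5062 = 33.6 × 1.5062 = 50.6083 t.

initial mass ≈ 50.6 t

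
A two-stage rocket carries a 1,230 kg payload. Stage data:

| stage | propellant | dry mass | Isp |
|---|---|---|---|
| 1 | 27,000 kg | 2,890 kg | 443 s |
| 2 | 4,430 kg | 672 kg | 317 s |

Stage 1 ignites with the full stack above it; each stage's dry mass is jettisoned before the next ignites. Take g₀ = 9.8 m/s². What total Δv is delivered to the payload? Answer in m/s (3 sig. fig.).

Δv ≈ 9680 m/s

Ignition mass of stage 1 = 27,000+2,890 + 4,430+672 + 1,230 = 36,222 kg.
Stage 1: m₀ = 36,222 kg, m_f = 36,222 − 27,000 = 9,222 kg; Δv = 443×9.8×ln(3.928) = 4341.4×1.3681 ≈ 5939 m/s.
Stage 2: m₀ = 6,332 kg, m_f = 6,332 − 4,430 = 1,902 kg; Δv = 317×9.8×ln(3.329) = 3106.6×1.2027 ≈ 3736 m/s.
Total Δv = 5939 + 3736 = 9675 m/s.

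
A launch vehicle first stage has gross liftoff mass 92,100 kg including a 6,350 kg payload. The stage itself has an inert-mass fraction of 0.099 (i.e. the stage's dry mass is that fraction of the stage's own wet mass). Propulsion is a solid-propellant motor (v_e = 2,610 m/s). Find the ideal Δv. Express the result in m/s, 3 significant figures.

Stage wet mass = m₀ − payload = 92,100 − 6,350 = 85,750 kg.
Stage dry mass = ε × stage wet mass = 0.099 × 85,750 = 8,489.25 kg.
Burnout mass m_f = stage dry + payload = 8,489.25 + 6,350 = 14,839.25 kg.
Δv = v_e · ln(92,100/14,839.25) = 2610.0 × ln(6.207) = 2610.0 × 1.8256 ≈ 4765 m/s.

Δv ≈ 4760 m/s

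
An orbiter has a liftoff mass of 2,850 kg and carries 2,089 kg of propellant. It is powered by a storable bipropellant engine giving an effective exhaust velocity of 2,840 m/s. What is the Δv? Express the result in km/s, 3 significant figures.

m_f = m₀ − m_prop = 2,850 − 2,089 = 761 kg.
Δv = v_e · ln(m₀/m_f) = 2840.0 × ln(3.745) = 2840.0 × 1.3204 ≈ 3750.1 m/s.

Δv ≈ 3.75 km/s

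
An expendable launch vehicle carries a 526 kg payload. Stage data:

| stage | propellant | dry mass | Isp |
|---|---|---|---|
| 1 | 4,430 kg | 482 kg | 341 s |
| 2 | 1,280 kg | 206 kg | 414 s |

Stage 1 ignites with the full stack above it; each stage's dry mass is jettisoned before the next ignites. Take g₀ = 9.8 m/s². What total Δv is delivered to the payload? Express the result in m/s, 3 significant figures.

Ignition mass of stage 1 = 4,430+482 + 1,280+206 + 526 = 6,924 kg.
Stage 1: m₀ = 6,924 kg, m_f = 6,924 − 4,430 = 2,494 kg; Δv = 341×9.8×ln(2.776) = 3341.8×1.0211 ≈ 3412 m/s.
Stage 2: m₀ = 2,012 kg, m_f = 2,012 − 1,280 = 732 kg; Δv = 414×9.8×ln(2.749) = 4057.2×1.0111 ≈ 4102 m/s.
Total Δv = 3412 + 4102 = 7514 m/s.

Δv ≈ 7510 m/s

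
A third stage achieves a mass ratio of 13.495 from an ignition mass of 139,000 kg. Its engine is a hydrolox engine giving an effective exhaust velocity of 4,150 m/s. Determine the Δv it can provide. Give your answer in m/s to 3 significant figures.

Δv ≈ 10800 m/s

Rocket equation: Δv = v_e · ln(13.495) = 4150.0 × 2.6023 ≈ 10799.6 m/s.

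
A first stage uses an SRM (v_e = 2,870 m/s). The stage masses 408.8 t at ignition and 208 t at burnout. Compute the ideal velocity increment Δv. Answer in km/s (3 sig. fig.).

Δv ≈ 1.94 km/s

Δv = v_e · ln(m₀/m_f) = 2870.0 × ln(1.965) = 2870.0 × 0.6757 ≈ 1939.2 m/s.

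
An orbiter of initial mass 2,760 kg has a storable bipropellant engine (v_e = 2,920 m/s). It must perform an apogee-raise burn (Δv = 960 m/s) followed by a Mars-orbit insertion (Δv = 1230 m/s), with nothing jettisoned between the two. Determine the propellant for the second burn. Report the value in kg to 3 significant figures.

After the first burn: m = 2760 × exp(−960/2920.0) = 2760 × 0.71981 = 1,986.68 kg.
After the second burn: m = 1,986.68 × exp(−1230/2920.0) = 1,986.68 × 0.65624 = 1,303.74 kg.
Second-burn propellant = 1,986.68 − 1,303.74 = 682.94 kg.

propellant for the second burn ≈ 683 kg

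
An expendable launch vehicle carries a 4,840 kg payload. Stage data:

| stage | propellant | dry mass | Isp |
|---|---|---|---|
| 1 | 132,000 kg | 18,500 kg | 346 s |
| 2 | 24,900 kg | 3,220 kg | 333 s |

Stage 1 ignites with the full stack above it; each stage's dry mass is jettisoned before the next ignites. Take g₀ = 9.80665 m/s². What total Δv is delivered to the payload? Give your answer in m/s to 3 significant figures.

Ignition mass of stage 1 = 132,000+18,500 + 24,900+3,220 + 4,840 = 183,460 kg.
Stage 1: m₀ = 183,460 kg, m_f = 183,460 − 132,000 = 51,460 kg; Δv = 346×9.80665×ln(3.565) = 3393.1×1.2712 ≈ 4313 m/s.
Stage 2: m₀ = 32,960 kg, m_f = 32,960 − 24,900 = 8,060 kg; Δv = 333×9.80665×ln(4.089) = 3265.6×1.4084 ≈ 4599 m/s.
Total Δv = 4313 + 4599 = 8912 m/s.

Δv ≈ 8910 m/s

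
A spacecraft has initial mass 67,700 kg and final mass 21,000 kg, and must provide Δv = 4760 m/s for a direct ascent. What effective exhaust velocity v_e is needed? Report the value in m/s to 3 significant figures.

ln(m₀/m_f) = ln(67700/21000) = ln(3.224) = 1.1706.
Rocket equation: v_e = Δv / ln(m₀/m_f) = 4760 / 1.1706 = 4066.4 m/s.

v_e ≈ 4070 m/s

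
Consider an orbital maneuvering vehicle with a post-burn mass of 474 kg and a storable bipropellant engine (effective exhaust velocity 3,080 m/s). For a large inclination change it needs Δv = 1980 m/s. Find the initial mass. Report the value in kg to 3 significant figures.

m₀/m_f = exp(Δv / v_e) = exp(1980 / 3080.0) = exp(0.6429) = 1.9019.
m₀ = m_f × 1.9019 = 474 × 1.9019 = 901.501 kg.

initial mass ≈ 902 kg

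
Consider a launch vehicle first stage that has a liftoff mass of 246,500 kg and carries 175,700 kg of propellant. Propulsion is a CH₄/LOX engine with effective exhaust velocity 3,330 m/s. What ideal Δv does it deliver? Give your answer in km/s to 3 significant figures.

Δv ≈ 4.15 km/s

m_f = m₀ − m_prop = 246,500 − 175,700 = 70,800 kg.
Rocket equation: Δv = v_e · ln(m₀/m_f) = 3330.0 × ln(3.482) = 3330.0 × 1.2475 ≈ 4154.2 m/s.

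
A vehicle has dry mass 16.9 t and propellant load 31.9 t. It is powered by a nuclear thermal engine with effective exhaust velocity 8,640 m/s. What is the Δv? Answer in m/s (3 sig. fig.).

Δv ≈ 9160 m/s

m₀ = m_dry + m_prop = 16.9 + 31.9 = 48.8 t.
Rocket equation: Δv = v_e · ln(m₀/m_f) = 8640.0 × ln(2.888) = 8640.0 × 1.0604 ≈ 9162.0 m/s.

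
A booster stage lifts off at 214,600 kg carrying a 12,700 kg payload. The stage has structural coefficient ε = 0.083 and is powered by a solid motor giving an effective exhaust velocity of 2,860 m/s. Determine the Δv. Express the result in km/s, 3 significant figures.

Δv ≈ 5.68 km/s

Stage wet mass = m₀ − payload = 214,600 − 12,700 = 201,900 kg.
Stage dry mass = ε × stage wet mass = 0.083 × 201,900 = 16,757.7 kg.
Burnout mass m_f = stage dry + payload = 16,757.7 + 12,700 = 29,457.7 kg.
By the Tsiolkovsky rocket equation, Δv = v_e · ln(214,600/29,457.7) = 2860.0 × ln(7.285) = 2860.0 × 1.9858 ≈ 5679 m/s.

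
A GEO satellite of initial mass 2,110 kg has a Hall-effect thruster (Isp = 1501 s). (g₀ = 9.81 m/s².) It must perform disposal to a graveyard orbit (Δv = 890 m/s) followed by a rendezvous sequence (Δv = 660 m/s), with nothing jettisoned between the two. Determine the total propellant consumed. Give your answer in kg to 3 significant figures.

v_e = Isp · g₀ = 1501 × 9.81 = 14724.8 m/s.
After the first burn: m = 2110 × exp(−890/14724.8) = 2110 × 0.94135 = 1,986.25 kg.
After the second burn: m = 1,986.25 × exp(−660/14724.8) = 1,986.25 × 0.95617 = 1,899.19 kg.
Total propellant = m₀ − m_final = 2110 − 1,899.19 = 210.81 kg.

total propellant consumed ≈ 211 kg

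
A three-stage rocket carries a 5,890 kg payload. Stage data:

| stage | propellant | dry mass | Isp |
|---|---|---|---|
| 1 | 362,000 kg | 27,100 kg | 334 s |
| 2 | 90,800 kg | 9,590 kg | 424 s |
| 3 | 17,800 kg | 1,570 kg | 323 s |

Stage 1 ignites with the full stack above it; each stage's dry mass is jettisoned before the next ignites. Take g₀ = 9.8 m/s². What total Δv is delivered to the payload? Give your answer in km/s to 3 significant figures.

Ignition mass of stage 1 = 362,000+27,100 + 90,800+9,590 + 17,800+1,570 + 5,890 = 514,750 kg.
Stage 1: m₀ = 514,750 kg, m_f = 514,750 − 362,000 = 152,750 kg; Δv = 334×9.8×ln(3.37) = 3273.2×1.2149 ≈ 3977 m/s.
Stage 2: m₀ = 125,650 kg, m_f = 125,650 − 90,800 = 34,850 kg; Δv = 424×9.8×ln(3.605) = 4155.2×1.2824 ≈ 5329 m/s.
Stage 3: m₀ = 25,260 kg, m_f = 25,260 − 17,800 = 7,460 kg; Δv = 323×9.8×ln(3.386) = 3165.4×1.2197 ≈ 3861 m/s.
Total Δv = 3977 + 5329 + 3861 = 13167 m/s.

Δv ≈ 13.2 km/s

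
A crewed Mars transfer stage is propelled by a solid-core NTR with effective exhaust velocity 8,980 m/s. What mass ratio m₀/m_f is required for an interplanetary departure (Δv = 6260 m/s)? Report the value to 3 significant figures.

From the ideal rocket equation, m₀/m_f = exp(Δv / v_e) = exp(6260 / 8980.0) = exp(0.6971) = 2.0079.

mass ratio ≈ 2.01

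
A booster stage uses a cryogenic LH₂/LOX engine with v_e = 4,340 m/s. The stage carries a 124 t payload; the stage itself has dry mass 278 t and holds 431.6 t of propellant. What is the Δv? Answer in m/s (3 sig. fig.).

m₀ = payload + dry + propellant = 124 + 278 + 431.6 = 833.6 t.
m_f = payload + dry = 124 + 278 = 402 t.
Rocket equation: Δv = v_e · ln(m₀/m_f) = 4340.0 × ln(2.074) = 4340.0 × 0.7293 ≈ 3165.2 m/s.

Δv ≈ 3170 m/s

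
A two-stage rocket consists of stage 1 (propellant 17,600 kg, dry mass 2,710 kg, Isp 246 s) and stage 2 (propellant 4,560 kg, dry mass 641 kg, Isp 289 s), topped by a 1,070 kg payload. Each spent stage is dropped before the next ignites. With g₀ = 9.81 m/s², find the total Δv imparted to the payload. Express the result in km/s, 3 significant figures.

Δv ≈ 6.30 km/s

Ignition mass of stage 1 = 17,600+2,710 + 4,560+641 + 1,070 = 26,581 kg.
Stage 1: m₀ = 26,581 kg, m_f = 26,581 − 17,600 = 8,981 kg; Δv = 246×9.81×ln(2.96) = 2413.3×1.0851 ≈ 2619 m/s.
Stage 2: m₀ = 6,271 kg, m_f = 6,271 − 4,560 = 1,711 kg; Δv = 289×9.81×ln(3.665) = 2835.1×1.2989 ≈ 3682 m/s.
Total Δv = 2619 + 3682 = 6301 m/s.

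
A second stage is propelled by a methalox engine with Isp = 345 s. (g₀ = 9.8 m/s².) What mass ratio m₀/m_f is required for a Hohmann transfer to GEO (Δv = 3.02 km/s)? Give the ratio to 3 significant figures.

mass ratio ≈ 2.44

v_e = Isp · g₀ = 345 × 9.8 = 3381.0 m/s.
m₀/m_f = exp(Δv / v_e) = exp(3020 / 3381.0) = exp(0.8932) = 2.4430.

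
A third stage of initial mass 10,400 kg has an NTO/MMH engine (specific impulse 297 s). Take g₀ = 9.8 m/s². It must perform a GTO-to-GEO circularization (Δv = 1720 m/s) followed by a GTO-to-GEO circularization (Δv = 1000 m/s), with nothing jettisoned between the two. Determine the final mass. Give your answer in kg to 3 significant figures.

final mass ≈ 4080 kg

v_e = Isp · g₀ = 297 × 9.8 = 2910.6 m/s.
After the first burn: m = 10400 × exp(−1720/2910.6) = 10400 × 0.55380 = 5,759.52 kg.
After the second burn: m = 5,759.52 × exp(−1000/2910.6) = 5,759.52 × 0.70923 = 4,084.82 kg.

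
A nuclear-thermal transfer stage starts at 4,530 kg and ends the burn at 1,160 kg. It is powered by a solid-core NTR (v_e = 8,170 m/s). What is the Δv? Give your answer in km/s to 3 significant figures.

Δv = v_e · ln(m₀/m_f) = 8170.0 × ln(3.905) = 8170.0 × 1.3623 ≈ 11130.0 m/s.

Δv ≈ 11.1 km/s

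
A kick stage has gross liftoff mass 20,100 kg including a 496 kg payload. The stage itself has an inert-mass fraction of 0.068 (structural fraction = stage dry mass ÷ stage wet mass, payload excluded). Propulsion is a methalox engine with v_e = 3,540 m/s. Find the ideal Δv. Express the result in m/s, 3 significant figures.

Δv ≈ 8490 m/s

Stage wet mass = m₀ − payload = 20,100 − 496 = 19,604 kg.
Stage dry mass = ε × stage wet mass = 0.068 × 19,604 = 1,333.07 kg.
Burnout mass m_f = stage dry + payload = 1,333.07 + 496 = 1,829.07 kg.
From the ideal rocket equation, Δv = v_e · ln(20,100/1,829.07) = 3540.0 × ln(10.99) = 3540.0 × 2.3969 ≈ 8485 m/s.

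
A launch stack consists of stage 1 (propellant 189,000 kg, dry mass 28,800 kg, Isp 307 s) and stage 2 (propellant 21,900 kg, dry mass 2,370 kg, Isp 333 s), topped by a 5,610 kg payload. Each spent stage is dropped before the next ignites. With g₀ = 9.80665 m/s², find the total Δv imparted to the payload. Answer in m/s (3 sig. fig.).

Ignition mass of stage 1 = 189,000+28,800 + 21,900+2,370 + 5,610 = 247,680 kg.
Stage 1: m₀ = 247,680 kg, m_f = 247,680 − 189,000 = 58,680 kg; Δv = 307×9.80665×ln(4.221) = 3010.6×1.4400 ≈ 4335 m/s.
Stage 2: m₀ = 29,880 kg, m_f = 29,880 − 21,900 = 7,980 kg; Δv = 333×9.80665×ln(3.744) = 3265.6×1.3203 ≈ 4311 m/s.
Total Δv = 4335 + 4311 = 8646 m/s.

Δv ≈ 8650 m/s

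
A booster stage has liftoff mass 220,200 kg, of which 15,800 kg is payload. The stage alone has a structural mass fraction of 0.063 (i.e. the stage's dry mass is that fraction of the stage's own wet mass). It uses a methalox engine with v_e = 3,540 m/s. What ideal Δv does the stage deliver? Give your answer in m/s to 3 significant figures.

Δv ≈ 7220 m/s

Stage wet mass = m₀ − payload = 220,200 − 15,800 = 204,400 kg.
Stage dry mass = ε × stage wet mass = 0.063 × 204,400 = 12,877.2 kg.
Burnout mass m_f = stage dry + payload = 12,877.2 + 15,800 = 28,677.2 kg.
Using Δv = v_e ln(m₀/m_f): Δv = v_e · ln(220,200/28,677.2) = 3540.0 × ln(7.679) = 3540.0 × 2.0384 ≈ 7216 m/s.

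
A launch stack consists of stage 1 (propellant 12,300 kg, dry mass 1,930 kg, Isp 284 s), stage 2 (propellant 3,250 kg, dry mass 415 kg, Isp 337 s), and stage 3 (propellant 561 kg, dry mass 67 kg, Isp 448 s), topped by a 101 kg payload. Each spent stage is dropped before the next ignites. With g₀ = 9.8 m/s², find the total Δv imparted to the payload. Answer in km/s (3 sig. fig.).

Δv ≈ 13.9 km/s

Ignition mass of stage 1 = 12,300+1,930 + 3,250+415 + 561+67 + 101 = 18,624 kg.
Stage 1: m₀ = 18,624 kg, m_f = 18,624 − 12,300 = 6,324 kg; Δv = 284×9.8×ln(2.945) = 2783.2×1.0801 ≈ 3006 m/s.
Stage 2: m₀ = 4,394 kg, m_f = 4,394 − 3,250 = 1,144 kg; Δv = 337×9.8×ln(3.841) = 3302.6×1.3457 ≈ 4444 m/s.
Stage 3: m₀ = 729 kg, m_f = 729 − 561 = 168 kg; Δv = 448×9.8×ln(4.339) = 4390.4×1.4677 ≈ 6444 m/s.
Total Δv = 3006 + 4444 + 6444 = 13894 m/s.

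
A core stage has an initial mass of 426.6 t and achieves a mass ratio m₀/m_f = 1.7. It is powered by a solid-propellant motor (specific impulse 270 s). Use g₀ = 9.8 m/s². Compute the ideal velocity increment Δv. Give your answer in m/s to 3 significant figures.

v_e = Isp · g₀ = 270 × 9.8 = 2646.0 m/s.
Δv = v_e · ln(1.7) = 2646.0 × 0.5306 ≈ 1404.0 m/s.

Δv ≈ 1400 m/s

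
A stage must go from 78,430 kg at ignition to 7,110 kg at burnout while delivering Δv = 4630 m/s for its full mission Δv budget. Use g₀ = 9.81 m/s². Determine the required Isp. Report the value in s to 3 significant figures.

Isp ≈ 197 s

ln(m₀/m_f) = ln(78430/7110) = ln(11.03) = 2.4007.
By the Tsiolkovsky rocket equation, v_e = Δv / ln(m₀/m_f) = 4630 / 2.4007 = 1928.6 m/s.
Isp = v_e / g₀ = 1928.6 / 9.81 = 196.6 s.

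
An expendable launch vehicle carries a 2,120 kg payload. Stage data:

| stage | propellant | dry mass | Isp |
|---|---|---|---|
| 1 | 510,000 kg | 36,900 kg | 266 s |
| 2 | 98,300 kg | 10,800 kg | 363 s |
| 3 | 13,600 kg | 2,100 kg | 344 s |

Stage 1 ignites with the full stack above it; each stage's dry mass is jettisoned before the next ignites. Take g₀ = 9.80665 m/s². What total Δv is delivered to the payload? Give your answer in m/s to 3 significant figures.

Ignition mass of stage 1 = 510,000+36,900 + 98,300+10,800 + 13,600+2,100 + 2,120 = 673,820 kg.
Stage 1: m₀ = 673,820 kg, m_f = 673,820 − 510,000 = 163,820 kg; Δv = 266×9.80665×ln(4.113) = 2608.6×1.4142 ≈ 3689 m/s.
Stage 2: m₀ = 126,920 kg, m_f = 126,920 − 98,300 = 28,620 kg; Δv = 363×9.80665×ln(4.435) = 3559.8×1.4895 ≈ 5302 m/s.
Stage 3: m₀ = 17,820 kg, m_f = 17,820 − 13,600 = 4,220 kg; Δv = 344×9.80665×ln(4.223) = 3373.5×1.4405 ≈ 4859 m/s.
Total Δv = 3689 + 5302 + 4859 = 13850 m/s.

Δv ≈ 13900 m/s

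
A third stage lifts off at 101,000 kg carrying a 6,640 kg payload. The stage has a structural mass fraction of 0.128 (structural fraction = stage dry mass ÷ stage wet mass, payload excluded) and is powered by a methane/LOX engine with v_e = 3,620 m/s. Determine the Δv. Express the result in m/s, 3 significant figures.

Stage wet mass = m₀ − payload = 101,000 − 6,640 = 94,360 kg.
Stage dry mass = ε × stage wet mass = 0.128 × 94,360 = 12,078.1 kg.
Burnout mass m_f = stage dry + payload = 12,078.1 + 6,640 = 18,718.1 kg.
Rocket equation: Δv = v_e · ln(101,000/18,718.1) = 3620.0 × ln(5.396) = 3620.0 × 1.6856 ≈ 6102 m/s.

Δv ≈ 6100 m/s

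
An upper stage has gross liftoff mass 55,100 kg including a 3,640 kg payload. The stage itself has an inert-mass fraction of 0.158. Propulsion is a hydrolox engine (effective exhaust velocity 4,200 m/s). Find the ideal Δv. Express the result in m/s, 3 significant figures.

Stage wet mass = m₀ − payload = 55,100 − 3,640 = 51,460 kg.
Stage dry mass = ε × stage wet mass = 0.158 × 51,460 = 8,130.68 kg.
Burnout mass m_f = stage dry + payload = 8,130.68 + 3,640 = 11,770.68 kg.
By the Tsiolkovsky rocket equation, Δv = v_e · ln(55,100/11,770.68) = 4200.0 × ln(4.681) = 4200.0 × 1.5435 ≈ 6483 m/s.

Δv ≈ 6480 m/s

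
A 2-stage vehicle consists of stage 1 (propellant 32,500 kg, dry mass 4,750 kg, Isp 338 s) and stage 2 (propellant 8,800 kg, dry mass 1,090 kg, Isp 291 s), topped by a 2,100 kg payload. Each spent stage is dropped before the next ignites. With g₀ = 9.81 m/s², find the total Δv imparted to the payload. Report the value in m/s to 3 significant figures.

Δv ≈ 7360 m/s

Ignition mass of stage 1 = 32,500+4,750 + 8,800+1,090 + 2,100 = 49,240 kg.
Stage 1: m₀ = 49,240 kg, m_f = 49,240 − 32,500 = 16,740 kg; Δv = 338×9.81×ln(2.941) = 3315.8×1.0789 ≈ 3577 m/s.
Stage 2: m₀ = 11,990 kg, m_f = 11,990 − 8,800 = 3,190 kg; Δv = 291×9.81×ln(3.759) = 2854.7×1.3241 ≈ 3780 m/s.
Total Δv = 3577 + 3780 = 7357 m/s.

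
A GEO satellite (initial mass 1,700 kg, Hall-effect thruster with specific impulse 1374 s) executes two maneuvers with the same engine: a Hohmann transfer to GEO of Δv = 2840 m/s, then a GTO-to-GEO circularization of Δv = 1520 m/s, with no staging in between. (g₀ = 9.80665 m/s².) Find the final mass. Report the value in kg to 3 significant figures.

final mass ≈ 1230 kg

v_e = Isp · g₀ = 1374 × 9.80665 = 13474.3 m/s.
After the first burn: m = 1700 × exp(−2840/13474.3) = 1700 × 0.80996 = 1,376.93 kg.
After the second burn: m = 1,376.93 × exp(−1520/13474.3) = 1,376.93 × 0.89332 = 1,230.04 kg.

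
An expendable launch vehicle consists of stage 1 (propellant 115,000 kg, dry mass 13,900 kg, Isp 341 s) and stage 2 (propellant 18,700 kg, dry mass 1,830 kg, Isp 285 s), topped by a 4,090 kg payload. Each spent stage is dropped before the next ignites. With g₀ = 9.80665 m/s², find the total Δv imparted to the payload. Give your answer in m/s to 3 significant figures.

Δv ≈ 8610 m/s

Ignition mass of stage 1 = 115,000+13,900 + 18,700+1,830 + 4,090 = 153,520 kg.
Stage 1: m₀ = 153,520 kg, m_f = 153,520 − 115,000 = 38,520 kg; Δv = 341×9.80665×ln(3.985) = 3344.1×1.3827 ≈ 4624 m/s.
Stage 2: m₀ = 24,620 kg, m_f = 24,620 − 18,700 = 5,920 kg; Δv = 285×9.80665×ln(4.159) = 2794.9×1.4252 ≈ 3983 m/s.
Total Δv = 4624 + 3983 = 8607 m/s.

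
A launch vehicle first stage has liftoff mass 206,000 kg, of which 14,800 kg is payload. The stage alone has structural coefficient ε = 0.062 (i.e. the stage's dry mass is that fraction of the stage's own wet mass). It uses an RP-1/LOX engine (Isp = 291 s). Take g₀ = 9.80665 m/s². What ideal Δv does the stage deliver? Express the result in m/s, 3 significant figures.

Stage wet mass = m₀ − payload = 206,000 − 14,800 = 191,200 kg.
Stage dry mass = ε × stage wet mass = 0.062 × 191,200 = 11,854.4 kg.
Burnout mass m_f = stage dry + payload = 11,854.4 + 14,800 = 26,654.4 kg.
v_e = Isp · g₀ = 291 × 9.80665 = 2853.7 m/s.
Δv = v_e · ln(206,000/26,654.4) = 2853.7 × ln(7.729) = 2853.7 × 2.0449 ≈ 5836 m/s.

Δv ≈ 5840 m/s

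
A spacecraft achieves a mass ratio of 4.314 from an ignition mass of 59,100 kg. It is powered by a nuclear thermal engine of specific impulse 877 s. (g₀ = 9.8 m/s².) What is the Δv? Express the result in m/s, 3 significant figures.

v_e = Isp · g₀ = 877 × 9.8 = 8594.6 m/s.
Using Δv = v_e ln(m₀/m_f): Δv = v_e · ln(4.314) = 8594.6 × 1.4619 ≈ 12564.1 m/s.

Δv ≈ 12600 m/s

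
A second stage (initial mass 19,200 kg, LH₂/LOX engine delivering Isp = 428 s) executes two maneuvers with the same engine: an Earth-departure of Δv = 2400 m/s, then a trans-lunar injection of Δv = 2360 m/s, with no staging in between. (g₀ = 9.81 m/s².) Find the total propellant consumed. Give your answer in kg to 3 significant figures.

total propellant consumed ≈ 13000 kg

v_e = Isp · g₀ = 428 × 9.81 = 4198.7 m/s.
After the first burn: m = 19200 × exp(−2400/4198.7) = 19200 × 0.56462 = 10,840.7 kg.
After the second burn: m = 10,840.7 × exp(−2360/4198.7) = 10,840.7 × 0.57002 = 6,179.42 kg.
Total propellant = m₀ − m_final = 19200 − 6,179.42 = 13,020.58 kg.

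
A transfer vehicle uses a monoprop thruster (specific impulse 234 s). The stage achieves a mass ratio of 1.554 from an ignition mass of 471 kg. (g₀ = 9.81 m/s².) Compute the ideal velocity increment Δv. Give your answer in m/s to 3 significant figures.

Δv ≈ 1010 m/s

v_e = Isp · g₀ = 234 × 9.81 = 2295.5 m/s.
By the Tsiolkovsky rocket equation, Δv = v_e · ln(1.554) = 2295.5 × 0.4408 ≈ 1011.9 m/s.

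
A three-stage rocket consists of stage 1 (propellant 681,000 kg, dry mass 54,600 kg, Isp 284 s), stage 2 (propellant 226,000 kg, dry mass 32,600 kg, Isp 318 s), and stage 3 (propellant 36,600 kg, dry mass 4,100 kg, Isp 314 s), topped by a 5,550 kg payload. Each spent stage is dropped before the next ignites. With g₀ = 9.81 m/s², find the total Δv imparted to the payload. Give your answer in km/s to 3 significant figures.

Δv ≈ 12.0 km/s

Ignition mass of stage 1 = 681,000+54,600 + 226,000+32,600 + 36,600+4,100 + 5,550 = 1,040,450 kg.
Stage 1: m₀ = 1,040,450 kg, m_f = 1,040,450 − 681,000 = 359,450 kg; Δv = 284×9.81×ln(2.895) = 2786.0×1.0628 ≈ 2961 m/s.
Stage 2: m₀ = 304,850 kg, m_f = 304,850 − 226,000 = 78,850 kg; Δv = 318×9.81×ln(3.866) = 3119.6×1.3523 ≈ 4219 m/s.
Stage 3: m₀ = 46,250 kg, m_f = 46,250 − 36,600 = 9,650 kg; Δv = 314×9.81×ln(4.793) = 3080.3×1.5671 ≈ 4827 m/s.
Total Δv = 2961 + 4219 + 4827 = 12007 m/s.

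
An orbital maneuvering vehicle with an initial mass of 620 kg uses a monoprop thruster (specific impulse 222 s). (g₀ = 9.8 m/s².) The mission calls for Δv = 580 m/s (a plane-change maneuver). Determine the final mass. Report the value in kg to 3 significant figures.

v_e = Isp · g₀ = 222 × 9.8 = 2175.6 m/s.
m₀/m_f = exp(Δv / v_e) = exp(580 / 2175.6) = exp(0.2666) = 1.3055.
m_f = m₀ / 1.3055 = 620 / 1.3055 = 474.914 kg.

final mass ≈ 475 kg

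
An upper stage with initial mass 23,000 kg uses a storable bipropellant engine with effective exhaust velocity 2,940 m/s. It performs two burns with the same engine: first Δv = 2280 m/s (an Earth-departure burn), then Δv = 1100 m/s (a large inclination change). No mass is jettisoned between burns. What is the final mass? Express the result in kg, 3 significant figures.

final mass ≈ 7290 kg

After the first burn: m = 23000 × exp(−2280/2940.0) = 23000 × 0.46047 = 10,590.8 kg.
After the second burn: m = 10,590.8 × exp(−1100/2940.0) = 10,590.8 × 0.68787 = 7,285.09 kg.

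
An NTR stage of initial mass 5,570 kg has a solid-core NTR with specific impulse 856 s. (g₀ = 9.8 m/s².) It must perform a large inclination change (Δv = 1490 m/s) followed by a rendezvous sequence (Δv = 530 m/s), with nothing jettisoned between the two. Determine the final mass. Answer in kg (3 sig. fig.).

v_e = Isp · g₀ = 856 × 9.8 = 8388.8 m/s.
After the first burn: m = 5570 × exp(−1490/8388.8) = 5570 × 0.83726 = 4,663.54 kg.
After the second burn: m = 4,663.54 × exp(−530/8388.8) = 4,663.54 × 0.93877 = 4,377.99 kg.

final mass ≈ 4380 kg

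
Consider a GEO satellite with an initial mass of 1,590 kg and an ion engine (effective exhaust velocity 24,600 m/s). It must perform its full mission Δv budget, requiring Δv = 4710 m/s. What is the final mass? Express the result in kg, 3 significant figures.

final mass ≈ 1310 kg

m₀/m_f = exp(Δv / v_e) = exp(4710 / 24600.0) = exp(0.1915) = 1.2110.
m_f = m₀ / 1.2110 = 1,590 / 1.2110 = 1,312.96 kg.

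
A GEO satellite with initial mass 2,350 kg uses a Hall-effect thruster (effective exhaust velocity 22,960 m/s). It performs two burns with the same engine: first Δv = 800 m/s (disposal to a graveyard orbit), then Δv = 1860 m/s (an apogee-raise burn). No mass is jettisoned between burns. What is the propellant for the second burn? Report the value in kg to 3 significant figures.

After the first burn: m = 2350 × exp(−800/22960.0) = 2350 × 0.96576 = 2,269.54 kg.
After the second burn: m = 2,269.54 × exp(−1860/22960.0) = 2,269.54 × 0.92218 = 2,092.92 kg.
Second-burn propellant = 2,269.54 − 2,092.92 = 176.62 kg.

propellant for the second burn ≈ 177 kg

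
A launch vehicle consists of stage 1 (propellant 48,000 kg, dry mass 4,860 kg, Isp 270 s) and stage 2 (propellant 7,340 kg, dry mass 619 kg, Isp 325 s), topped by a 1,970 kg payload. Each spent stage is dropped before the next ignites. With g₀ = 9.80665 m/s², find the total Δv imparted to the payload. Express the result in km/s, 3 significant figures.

Ignition mass of stage 1 = 48,000+4,860 + 7,340+619 + 1,970 = 62,789 kg.
Stage 1: m₀ = 62,789 kg, m_f = 62,789 − 48,000 = 14,789 kg; Δv = 270×9.80665×ln(4.246) = 2647.8×1.4459 ≈ 3828 m/s.
Stage 2: m₀ = 9,929 kg, m_f = 9,929 − 7,340 = 2,589 kg; Δv = 325×9.80665×ln(3.835) = 3187.2×1.3442 ≈ 4284 m/s.
Total Δv = 3828 + 4284 = 8112 m/s.

Δv ≈ 8.11 km/s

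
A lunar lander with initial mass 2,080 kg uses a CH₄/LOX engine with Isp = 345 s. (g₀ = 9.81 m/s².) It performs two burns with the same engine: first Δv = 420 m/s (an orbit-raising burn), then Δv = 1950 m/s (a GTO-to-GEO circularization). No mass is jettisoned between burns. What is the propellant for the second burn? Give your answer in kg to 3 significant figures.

propellant for the second burn ≈ 805 kg

v_e = Isp · g₀ = 345 × 9.81 = 3384.5 m/s.
After the first burn: m = 2080 × exp(−420/3384.5) = 2080 × 0.88329 = 1,837.24 kg.
After the second burn: m = 1,837.24 × exp(−1950/3384.5) = 1,837.24 × 0.56205 = 1,032.62 kg.
Second-burn propellant = 1,837.24 − 1,032.62 = 804.62 kg.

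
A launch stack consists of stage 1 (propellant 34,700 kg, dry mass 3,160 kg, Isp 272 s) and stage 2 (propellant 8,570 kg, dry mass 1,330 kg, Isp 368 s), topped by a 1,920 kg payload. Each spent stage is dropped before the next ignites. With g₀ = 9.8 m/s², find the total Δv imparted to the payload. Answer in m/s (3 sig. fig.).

Δv ≈ 7850 m/s

Ignition mass of stage 1 = 34,700+3,160 + 8,570+1,330 + 1,920 = 49,680 kg.
Stage 1: m₀ = 49,680 kg, m_f = 49,680 − 34,700 = 14,980 kg; Δv = 272×9.8×ln(3.316) = 2665.6×1.1989 ≈ 3196 m/s.
Stage 2: m₀ = 11,820 kg, m_f = 11,820 − 8,570 = 3,250 kg; Δv = 368×9.8×ln(3.637) = 3606.4×1.2911 ≈ 4656 m/s.
Total Δv = 3196 + 4656 = 7852 m/s.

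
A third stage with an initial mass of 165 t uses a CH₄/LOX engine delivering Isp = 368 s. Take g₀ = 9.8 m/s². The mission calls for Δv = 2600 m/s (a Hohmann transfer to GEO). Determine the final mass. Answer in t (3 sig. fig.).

v_e = Isp · g₀ = 368 × 9.8 = 3606.4 m/s.
m₀/m_f = exp(Δv / v_e) = exp(2600 / 3606.4) = exp(0.7209) = 2.0564.
m_f = m₀ / 2.0564 = 165 / 2.0564 = 80.2373 t.

final mass ≈ 80.2 t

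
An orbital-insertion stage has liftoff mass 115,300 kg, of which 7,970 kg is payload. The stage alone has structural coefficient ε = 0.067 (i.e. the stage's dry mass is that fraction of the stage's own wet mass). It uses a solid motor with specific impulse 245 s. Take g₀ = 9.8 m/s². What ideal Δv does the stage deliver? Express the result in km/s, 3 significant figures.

Δv ≈ 4.87 km/s

Stage wet mass = m₀ − payload = 115,300 − 7,970 = 107,330 kg.
Stage dry mass = ε × stage wet mass = 0.067 × 107,330 = 7,191.11 kg.
Burnout mass m_f = stage dry + payload = 7,191.11 + 7,970 = 15,161.11 kg.
v_e = Isp · g₀ = 245 × 9.8 = 2401.0 m/s.
From the ideal rocket equation, Δv = v_e · ln(115,300/15,161.11) = 2401.0 × ln(7.605) = 2401.0 × 2.0288 ≈ 4871 m/s.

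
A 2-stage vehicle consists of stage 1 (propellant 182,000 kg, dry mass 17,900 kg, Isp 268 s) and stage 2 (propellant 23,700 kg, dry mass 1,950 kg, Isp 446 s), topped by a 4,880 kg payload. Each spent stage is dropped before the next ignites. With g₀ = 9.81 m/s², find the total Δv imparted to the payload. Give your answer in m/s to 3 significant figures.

Δv ≈ 10700 m/s

Ignition mass of stage 1 = 182,000+17,900 + 23,700+1,950 + 4,880 = 230,430 kg.
Stage 1: m₀ = 230,430 kg, m_f = 230,430 − 182,000 = 48,430 kg; Δv = 268×9.81×ln(4.758) = 2629.1×1.5598 ≈ 4101 m/s.
Stage 2: m₀ = 30,530 kg, m_f = 30,530 − 23,700 = 6,830 kg; Δv = 446×9.81×ln(4.47) = 4375.3×1.4974 ≈ 6551 m/s.
Total Δv = 4101 + 6551 = 10652 m/s.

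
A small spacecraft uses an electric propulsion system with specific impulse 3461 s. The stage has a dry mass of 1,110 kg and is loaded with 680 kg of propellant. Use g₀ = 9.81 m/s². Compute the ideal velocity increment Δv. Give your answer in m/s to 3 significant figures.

v_e = Isp · g₀ = 3461 × 9.81 = 33952.4 m/s.
m₀ = m_dry + m_prop = 1,110 + 680 = 1,790 kg.
Δv = v_e · ln(m₀/m_f) = 33952.4 × ln(1.613) = 33952.4 × 0.4779 ≈ 16224.3 m/s.

Δv ≈ 16200 m/s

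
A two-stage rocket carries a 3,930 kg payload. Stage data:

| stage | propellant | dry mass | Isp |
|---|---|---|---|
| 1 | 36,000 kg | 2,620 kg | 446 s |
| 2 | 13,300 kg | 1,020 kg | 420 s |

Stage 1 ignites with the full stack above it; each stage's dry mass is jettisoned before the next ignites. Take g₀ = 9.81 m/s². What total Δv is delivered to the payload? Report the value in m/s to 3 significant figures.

Ignition mass of stage 1 = 36,000+2,620 + 13,300+1,020 + 3,930 = 56,870 kg.
Stage 1: m₀ = 56,870 kg, m_f = 56,870 − 36,000 = 20,870 kg; Δv = 446×9.81×ln(2.725) = 4375.3×1.0025 ≈ 4386 m/s.
Stage 2: m₀ = 18,250 kg, m_f = 18,250 − 13,300 = 4,950 kg; Δv = 420×9.81×ln(3.687) = 4120.2×1.3048 ≈ 5376 m/s.
Total Δv = 4386 + 5376 = 9762 m/s.

Δv ≈ 9760 m/s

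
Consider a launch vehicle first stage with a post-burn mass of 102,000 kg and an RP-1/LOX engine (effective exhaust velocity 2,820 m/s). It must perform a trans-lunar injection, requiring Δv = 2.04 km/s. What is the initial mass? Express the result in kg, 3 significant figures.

m₀/m_f = exp(Δv / v_e) = exp(2040 / 2820.0) = exp(0.7234) = 2.0614.
m₀ = m_f × 2.0614 = 102,000 × 2.0614 = 210,263 kg.

initial mass ≈ 210000 kg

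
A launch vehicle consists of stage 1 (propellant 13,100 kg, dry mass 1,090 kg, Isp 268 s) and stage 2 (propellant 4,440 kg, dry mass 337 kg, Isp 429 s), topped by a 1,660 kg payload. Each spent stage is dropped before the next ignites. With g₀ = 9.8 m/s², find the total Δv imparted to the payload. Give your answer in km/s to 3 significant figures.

Ignition mass of stage 1 = 13,100+1,090 + 4,440+337 + 1,660 = 20,627 kg.
Stage 1: m₀ = 20,627 kg, m_f = 20,627 − 13,100 = 7,527 kg; Δv = 268×9.8×ln(2.74) = 2626.4×1.0081 ≈ 2648 m/s.
Stage 2: m₀ = 6,437 kg, m_f = 6,437 − 4,440 = 1,997 kg; Δv = 429×9.8×ln(3.223) = 4204.2×1.1704 ≈ 4921 m/s.
Total Δv = 2648 + 4921 = 7569 m/s.

Δv ≈ 7.57 km/s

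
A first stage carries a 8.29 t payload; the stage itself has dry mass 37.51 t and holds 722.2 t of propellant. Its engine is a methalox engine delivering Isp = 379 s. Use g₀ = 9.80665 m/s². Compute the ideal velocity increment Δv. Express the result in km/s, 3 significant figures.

Δv ≈ 10.5 km/s

v_e = Isp · g₀ = 379 × 9.80665 = 3716.7 m/s.
m₀ = payload + dry + propellant = 8.29 + 37.51 + 722.2 = 768 t.
m_f = payload + dry = 8.29 + 37.51 = 45.8 t.
Δv = v_e · ln(m₀/m_f) = 3716.7 × ln(16.77) = 3716.7 × 2.8195 ≈ 10479.3 m/s.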